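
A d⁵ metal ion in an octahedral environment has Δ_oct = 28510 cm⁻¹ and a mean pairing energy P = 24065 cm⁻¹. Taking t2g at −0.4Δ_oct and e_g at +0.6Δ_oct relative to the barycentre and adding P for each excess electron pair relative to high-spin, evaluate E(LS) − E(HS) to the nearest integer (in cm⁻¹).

-8890

High-spin d⁵ fills as t2g^3 e_g^2 with CFSE 3(−0.4) + 2(+0.6) = 0.0Δ_oct = 0 cm⁻¹.
For low-spin the configuration is t2g^5 e_g^0: orbital energy -2.0 × 28510 = -57020 cm⁻¹, and 2 additional pairs relative to high-spin add 48130 cm⁻¹, giving -8890 cm⁻¹.
Thus E(LS) − E(HS) = -8890 cm⁻¹.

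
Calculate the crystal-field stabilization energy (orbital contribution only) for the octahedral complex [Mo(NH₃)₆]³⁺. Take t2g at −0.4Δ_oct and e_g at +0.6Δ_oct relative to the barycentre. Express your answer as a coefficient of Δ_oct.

-1.2 Δ_oct

NH₃ is neutral, so the +3 overall charge sits on Mo: oxidation state +3.
Group 6 minus oxidation state +3 gives a d³ configuration for Mo³⁺.
For octahedral d³ the high- and low-spin configurations coincide.
Configuration: t2g^3 e_g^0.
CFSE = 3(-0.4Δ_oct) + 0(0.6Δ_oct) = -1.2Δ_oct + 0.0Δ_oct = -1.2Δ_oct.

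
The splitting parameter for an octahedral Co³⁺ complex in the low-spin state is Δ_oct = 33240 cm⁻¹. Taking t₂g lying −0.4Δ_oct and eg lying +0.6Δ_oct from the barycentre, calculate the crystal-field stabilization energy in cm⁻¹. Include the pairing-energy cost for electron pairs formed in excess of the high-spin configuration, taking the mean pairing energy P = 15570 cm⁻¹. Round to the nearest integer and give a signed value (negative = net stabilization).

-48636

Co³⁺: group 9, so d-count = 9 − 3 = 6.
Configuration: t₂g⁶ eg⁰.
CFSE(orbital) = 6×(-0.4Δ_oct) + 0×(0.6Δ_oct) = -2.4Δ_oct; with Δ_oct = 33240 cm⁻¹ that is -79776 cm⁻¹.
High-spin d⁶ would be t₂g⁴ eg² with 1 pair; low-spin has 3, so 2 excess pairs cost +2P = +31140 cm⁻¹.
Combining: -79776 + 31140 = -48636 cm⁻¹.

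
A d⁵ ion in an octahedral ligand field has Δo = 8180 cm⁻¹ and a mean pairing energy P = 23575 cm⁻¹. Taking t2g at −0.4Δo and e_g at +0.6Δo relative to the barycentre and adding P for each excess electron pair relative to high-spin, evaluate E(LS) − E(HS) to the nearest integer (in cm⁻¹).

High-spin: t2g^3 e_g^2, CFSE = 0.0Δo = 0 cm⁻¹.
Low-spin t2g^5 e_g^0 gives -2.0Δo = -16360 cm⁻¹, but forming 2 extra pairs costs 2P = 47150 cm⁻¹, so E(LS) = -16360 + 47150 = 30790 cm⁻¹.
E(LS) − E(HS) = 30790 − (0) = 30790 cm⁻¹.

30790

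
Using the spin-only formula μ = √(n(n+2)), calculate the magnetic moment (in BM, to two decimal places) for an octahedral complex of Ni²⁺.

Ni sits in group 10; removing 2 electrons leaves Ni²⁺ with 10 − 2 = 8 d electrons.
Configuration: t2g^6 e_g^2 → 2 unpaired electrons.
μ(spin-only) = √[2(2+2)] = √8 ≈ 2.83 BM.

2.83 BM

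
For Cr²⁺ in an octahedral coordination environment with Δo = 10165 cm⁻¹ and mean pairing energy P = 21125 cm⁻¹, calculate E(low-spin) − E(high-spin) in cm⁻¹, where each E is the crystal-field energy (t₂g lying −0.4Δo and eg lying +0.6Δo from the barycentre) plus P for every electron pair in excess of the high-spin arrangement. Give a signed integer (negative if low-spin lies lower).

Cr²⁺: group 6, so d-count = 6 − 2 = 4.
High-spin: t₂g³ eg¹, CFSE = -0.6Δo = -6099 cm⁻¹.
Low-spin t₂g⁴ eg⁰ gives -1.6Δo = -16264 cm⁻¹, but forming 1 extra pair costs 1P = 21125 cm⁻¹, so E(LS) = -16264 + 21125 = 4861 cm⁻¹.
Thus E(LS) − E(HS) = 10960 cm⁻¹.

10960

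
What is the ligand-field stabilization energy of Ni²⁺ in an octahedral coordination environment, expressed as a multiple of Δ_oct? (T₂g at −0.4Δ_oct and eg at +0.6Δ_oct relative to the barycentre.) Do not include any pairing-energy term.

Ni²⁺: group 10, so d-count = 10 − 2 = 8.
Configuration: t₂g⁶ eg².
CFSE = 6(-0.4Δ_oct) + 2(0.6Δ_oct) = -2.4Δ_oct + 1.2Δ_oct = -1.2Δ_oct.

-1.2 Δ_oct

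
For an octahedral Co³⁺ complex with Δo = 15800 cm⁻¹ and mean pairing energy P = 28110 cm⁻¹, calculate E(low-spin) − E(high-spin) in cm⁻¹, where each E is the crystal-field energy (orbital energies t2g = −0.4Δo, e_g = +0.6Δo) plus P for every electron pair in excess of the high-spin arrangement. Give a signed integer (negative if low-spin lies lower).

Co is in group 9, so Co³⁺ is d⁶ (9 − 3 = 6).
High-spin d⁶ fills as t2g^4 e_g^2 with CFSE 4(−0.4) + 2(+0.6) = -0.4Δo = -6320 cm⁻¹.
Low-spin: t2g^6 e_g^0, orbital CFSE = -2.4Δo = -37920 cm⁻¹; plus 2 excess pairs × P = +56220 cm⁻¹; total 18300 cm⁻¹.
Thus E(LS) − E(HS) = 24620 cm⁻¹.

24620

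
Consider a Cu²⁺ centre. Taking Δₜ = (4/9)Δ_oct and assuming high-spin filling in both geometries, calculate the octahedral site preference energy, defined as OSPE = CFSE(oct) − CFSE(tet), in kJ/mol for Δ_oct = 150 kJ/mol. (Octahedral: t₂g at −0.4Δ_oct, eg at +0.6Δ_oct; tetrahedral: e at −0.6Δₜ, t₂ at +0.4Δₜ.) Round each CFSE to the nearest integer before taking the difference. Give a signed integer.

-63

Cu²⁺: group 11, so d-count = 11 − 2 = 9.
In an octahedral site d⁹ (HS) is t₂g⁶ eg³, giving CFSE(oct) = -0.6Δ_oct = -90 kJ/mol.
Tetrahedral: e⁴ t₂⁵, CFSE = 4(−0.6) + 5(+0.4) = -0.4Δₜ = -0.4 × (4/9) × 150 = -27 kJ/mol.
OSPE = -90 − (-27) = -63 kJ/mol.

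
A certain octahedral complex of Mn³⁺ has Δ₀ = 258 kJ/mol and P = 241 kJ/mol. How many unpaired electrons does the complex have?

2

Group 7 minus oxidation state +3 gives a d⁴ configuration for Mn³⁺.
Δ₀ > P, so pairing is preferred: the ground state is low-spin.
Filling d⁴ accordingly: t₂g⁴ eg⁰.
Unpaired electrons: 2.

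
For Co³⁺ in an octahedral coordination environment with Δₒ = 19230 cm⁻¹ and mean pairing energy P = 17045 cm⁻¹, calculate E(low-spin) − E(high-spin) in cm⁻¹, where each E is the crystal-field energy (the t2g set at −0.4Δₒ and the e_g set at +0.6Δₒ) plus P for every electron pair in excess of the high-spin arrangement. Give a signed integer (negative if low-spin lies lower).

Co sits in group 9; removing 3 electrons leaves Co³⁺ with 9 − 3 = 6 d electrons.
High-spin: t2g^4 e_g^2, CFSE = -0.4Δₒ = -7692 cm⁻¹.
Low-spin t2g^6 e_g^0 gives -2.4Δₒ = -46152 cm⁻¹, but forming 2 extra pairs costs 2P = 34090 cm⁻¹, so E(LS) = -46152 + 34090 = -12062 cm⁻¹.
E(LS) − E(HS) = -12062 − (-7692) = -4370 cm⁻¹.

-4370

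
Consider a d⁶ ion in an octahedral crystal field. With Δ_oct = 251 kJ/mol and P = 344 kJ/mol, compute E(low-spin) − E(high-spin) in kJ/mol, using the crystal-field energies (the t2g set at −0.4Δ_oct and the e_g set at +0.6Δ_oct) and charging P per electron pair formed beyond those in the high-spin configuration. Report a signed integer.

In the high-spin limit (t2g^4 e_g^2) the orbital term is -0.4Δ_oct = -100 kJ/mol, with no excess pairing.
Low-spin: t2g^6 e_g^0, orbital CFSE = -2.4Δ_oct = -602 kJ/mol; plus 2 excess pairs × P = +688 kJ/mol; total 86 kJ/mol.
Thus E(LS) − E(HS) = 186 kJ/mol.

186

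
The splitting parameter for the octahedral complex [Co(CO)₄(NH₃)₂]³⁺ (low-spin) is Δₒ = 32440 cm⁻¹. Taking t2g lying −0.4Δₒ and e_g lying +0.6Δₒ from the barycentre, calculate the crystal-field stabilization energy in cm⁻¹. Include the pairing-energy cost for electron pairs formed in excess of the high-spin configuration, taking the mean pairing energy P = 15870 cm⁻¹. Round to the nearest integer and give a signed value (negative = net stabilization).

-46116

Ligand charges: 4×(+0) from CO and 2×(+0) from NH₃ sum to +0; with overall charge +3, Co is +3.
Co sits in group 9; removing 3 electrons leaves Co³⁺ with 9 − 3 = 6 d electrons.
The d⁶ electrons fill as t2g^6 e_g^0.
CFSE(orbital) = 6×(-0.4Δₒ) + 0×(0.6Δₒ) = -2.4Δₒ; with Δₒ = 32440 cm⁻¹ that is -77856 cm⁻¹.
Pairing penalty: 3 pairs vs 1 in the high-spin reference → 2 extra × P = 31740 cm⁻¹.
Net CFSE = -77856 + 31740 = -46116 cm⁻¹.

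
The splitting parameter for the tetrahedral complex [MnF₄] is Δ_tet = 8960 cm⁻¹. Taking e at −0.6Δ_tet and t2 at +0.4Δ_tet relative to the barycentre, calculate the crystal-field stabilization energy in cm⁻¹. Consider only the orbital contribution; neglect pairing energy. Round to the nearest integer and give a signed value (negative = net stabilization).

-7168

Each F⁻ contributes -1; 4 × (-1) = -4. With overall charge +0, Mn is in the +4 oxidation state.
Mn sits in group 7; removing 4 electrons leaves Mn⁴⁺ with 7 − 4 = 3 d electrons.
Tetrahedral splitting is small, so the complex is high-spin.
Configuration: e^2 t2^1.
CFSE(orbital) = 2×(-0.6Δ_tet) + 1×(0.4Δ_tet) = -0.8Δ_tet; with Δ_tet = 8960 cm⁻¹ that is -7168 cm⁻¹.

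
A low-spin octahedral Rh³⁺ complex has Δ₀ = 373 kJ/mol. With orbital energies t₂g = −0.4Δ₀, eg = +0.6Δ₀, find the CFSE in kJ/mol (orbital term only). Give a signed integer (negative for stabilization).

Group 9 minus oxidation state +3 gives a d⁶ configuration for Rh³⁺.
Configuration: t₂g⁶ eg⁰.
CFSE(orbital) = 6×(-0.4Δ₀) + 0×(0.6Δ₀) = -2.4Δ₀; with Δ₀ = 373 kJ/mol that is -895 kJ/mol.

-895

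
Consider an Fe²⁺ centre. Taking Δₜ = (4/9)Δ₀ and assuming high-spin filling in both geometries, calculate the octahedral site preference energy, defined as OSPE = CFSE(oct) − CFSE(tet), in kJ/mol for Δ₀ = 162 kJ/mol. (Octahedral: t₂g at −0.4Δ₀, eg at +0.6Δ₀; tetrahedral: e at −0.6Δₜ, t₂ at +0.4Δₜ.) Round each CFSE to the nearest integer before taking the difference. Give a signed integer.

-22

Fe is in group 8, so Fe²⁺ is d⁶ (8 − 2 = 6).
Octahedral (high-spin): t2g^4 e_g^2, CFSE = 4(−0.4) + 2(+0.6) = -0.4Δ₀ = -0.4 × 162 = -65 kJ/mol.
In a tetrahedral site the filling is e^3 t2^3: CFSE(tet) = -0.6Δₜ = -0.6 × (4/9)(162) = -43 kJ/mol.
OSPE = CFSE(oct) − CFSE(tet) = -65 − (-43) = -22 kJ/mol.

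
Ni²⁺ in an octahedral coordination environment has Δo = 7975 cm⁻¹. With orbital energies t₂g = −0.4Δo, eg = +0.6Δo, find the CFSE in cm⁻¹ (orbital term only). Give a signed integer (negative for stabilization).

Ni sits in group 10; removing 2 electrons leaves Ni²⁺ with 10 − 2 = 8 d electrons.
For octahedral d⁸ the high- and low-spin configurations coincide.
Configuration: t₂g⁶ eg².
CFSE(orbital) = 6×(-0.4Δo) + 2×(0.6Δo) = -1.2Δo; with Δo = 7975 cm⁻¹ that is -9570 cm⁻¹.

-9570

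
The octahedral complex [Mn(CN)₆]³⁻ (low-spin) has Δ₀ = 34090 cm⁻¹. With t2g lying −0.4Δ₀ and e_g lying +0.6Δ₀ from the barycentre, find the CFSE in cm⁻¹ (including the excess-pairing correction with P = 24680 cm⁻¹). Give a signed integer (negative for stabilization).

Each CN⁻ contributes -1; 6 × (-1) = -6. With overall charge -3, Mn is in the +3 oxidation state.
Mn³⁺: group 7, so d-count = 7 − 3 = 4.
Configuration: t2g^4 e_g^0.
The orbital stabilization is -1.6Δ₀ = -1.6 × 34090 = -54544 cm⁻¹.
Relative to high-spin t2g^3 e_g^1 (0 paired), the low-spin configuration has 1 additional pair, contributing +1 × 24680 = +24680 cm⁻¹.
Overall CFSE = -54544 + 24680 = -29864 cm⁻¹.

-29864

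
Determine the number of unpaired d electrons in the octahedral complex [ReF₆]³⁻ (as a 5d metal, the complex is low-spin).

Each F⁻ contributes -1; 6 × (-1) = -6. With overall charge -3, Re is in the +3 oxidation state.
Re is in group 7, so Re³⁺ is d⁴ (7 − 3 = 4).
Configuration: t2g^4 e_g^0, giving 2 unpaired electrons.

2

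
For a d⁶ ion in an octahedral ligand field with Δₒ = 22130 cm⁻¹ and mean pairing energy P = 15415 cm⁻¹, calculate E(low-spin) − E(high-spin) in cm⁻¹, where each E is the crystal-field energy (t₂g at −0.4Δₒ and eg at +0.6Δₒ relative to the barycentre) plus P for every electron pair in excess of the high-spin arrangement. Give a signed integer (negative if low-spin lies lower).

High-spin d⁶ fills as t₂g⁴ eg² with CFSE 4(−0.4) + 2(+0.6) = -0.4Δₒ = -8852 cm⁻¹.
Low-spin: t₂g⁶ eg⁰, orbital CFSE = -2.4Δₒ = -53112 cm⁻¹; plus 2 excess pairs × P = +30830 cm⁻¹; total -22282 cm⁻¹.
Thus E(LS) − E(HS) = -13430 cm⁻¹.

-13430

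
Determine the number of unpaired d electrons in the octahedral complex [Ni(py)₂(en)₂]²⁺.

Ligand charges: 2×(+0) from py and 2×(+0) from en sum to +0; with overall charge +2, Ni is +2.
Ni²⁺: group 10, so d-count = 10 − 2 = 8.
Configuration: t₂g⁶ eg², giving 2 unpaired electrons.

2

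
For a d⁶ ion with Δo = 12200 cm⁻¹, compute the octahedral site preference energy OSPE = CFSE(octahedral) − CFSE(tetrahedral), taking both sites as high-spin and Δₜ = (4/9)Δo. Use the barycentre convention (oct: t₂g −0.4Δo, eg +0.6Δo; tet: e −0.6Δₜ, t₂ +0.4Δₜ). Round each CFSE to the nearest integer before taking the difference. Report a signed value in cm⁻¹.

Octahedral high-spin t2g^4 e_g^2: CFSE = -0.4 × 12200 = -4880 cm⁻¹.
Tetrahedral e^3 t2^3 gives -0.6Δₜ = -0.6 × (4/9) × 12200 = -3253 cm⁻¹.
OSPE = CFSE(oct) − CFSE(tet) = -4880 − (-3253) = -1627 cm⁻¹.

-1627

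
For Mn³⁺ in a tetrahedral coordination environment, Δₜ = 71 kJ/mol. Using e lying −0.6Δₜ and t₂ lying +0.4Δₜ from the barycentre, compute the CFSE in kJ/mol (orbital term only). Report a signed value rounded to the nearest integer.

-28

Mn³⁺: group 7, so d-count = 7 − 3 = 4.
Tetrahedral splitting is small, so the complex is high-spin.
Electron filling gives e² t₂².
Orbital CFSE = 2(-0.6) + 2(0.4) = -0.4Δₜ = -0.4 × 71 = -28 kJ/mol.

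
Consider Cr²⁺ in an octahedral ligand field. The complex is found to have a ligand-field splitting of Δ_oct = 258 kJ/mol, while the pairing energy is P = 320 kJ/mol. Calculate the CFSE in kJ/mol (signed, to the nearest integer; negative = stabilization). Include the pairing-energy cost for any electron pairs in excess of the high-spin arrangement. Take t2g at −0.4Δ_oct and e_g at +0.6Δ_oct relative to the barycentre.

Group 6 minus oxidation state +2 gives a d⁴ configuration for Cr²⁺.
With Δ_oct < P the complex is high-spin.
Configuration: t2g^3 e_g^1.
Orbital CFSE = -0.6Δ_oct = -0.6 × 258 = -155 kJ/mol.
High-spin has no excess pairs, so no pairing correction applies.

-155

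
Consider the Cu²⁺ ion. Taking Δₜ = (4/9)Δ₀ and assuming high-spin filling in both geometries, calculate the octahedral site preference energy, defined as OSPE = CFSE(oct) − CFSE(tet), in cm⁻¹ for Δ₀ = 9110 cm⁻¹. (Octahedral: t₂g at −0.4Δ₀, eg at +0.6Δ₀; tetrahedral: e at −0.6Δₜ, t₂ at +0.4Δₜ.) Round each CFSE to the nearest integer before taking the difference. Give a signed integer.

Group 11 minus oxidation state +2 gives a d⁹ configuration for Cu²⁺.
Octahedral high-spin t₂g⁶ eg³: CFSE = -0.6 × 9110 = -5466 cm⁻¹.
Tetrahedral: e⁴ t₂⁵, CFSE = 4(−0.6) + 5(+0.4) = -0.4Δₜ = -0.4 × (4/9) × 9110 = -1620 cm⁻¹.
Subtracting, OSPE = -5466 − (-1620) = -3846 cm⁻¹.

-3846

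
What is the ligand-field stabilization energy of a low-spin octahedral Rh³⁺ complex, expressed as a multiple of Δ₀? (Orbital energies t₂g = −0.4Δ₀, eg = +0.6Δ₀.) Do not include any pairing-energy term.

-2.4 Δ₀

Rh³⁺: group 9, so d-count = 9 − 3 = 6.
Configuration: t₂g⁶ eg⁰.
CFSE = 6(-0.4Δ₀) + 0(0.6Δ₀) = -2.4Δ₀ + 0.0Δ₀ = -2.4Δ₀.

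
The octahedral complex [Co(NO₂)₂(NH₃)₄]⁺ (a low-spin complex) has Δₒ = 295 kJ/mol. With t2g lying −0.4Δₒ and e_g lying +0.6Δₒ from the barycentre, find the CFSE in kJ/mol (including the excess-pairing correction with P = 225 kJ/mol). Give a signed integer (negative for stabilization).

Ligand charges: 2×(-1) from NO₂⁻ and 4×(+0) from NH₃ sum to -2; with overall charge +1, Co is +3.
Co is in group 9, so Co³⁺ is d⁶ (9 − 3 = 6).
Configuration: t2g^6 e_g^0.
CFSE(orbital) = 6×(-0.4Δₒ) + 0×(0.6Δₒ) = -2.4Δₒ; with Δₒ = 295 kJ/mol that is -708 kJ/mol.
Pairing penalty: 3 pairs vs 1 in the high-spin reference → 2 extra × P = 450 kJ/mol.
Overall CFSE = -708 + 450 = -258 kJ/mol.

-258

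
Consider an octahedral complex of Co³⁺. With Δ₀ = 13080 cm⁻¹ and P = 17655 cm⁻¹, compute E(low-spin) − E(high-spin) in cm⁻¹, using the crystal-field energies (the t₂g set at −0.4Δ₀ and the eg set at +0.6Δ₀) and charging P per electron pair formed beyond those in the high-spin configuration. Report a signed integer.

Co is in group 9, so Co³⁺ is d⁶ (9 − 3 = 6).
High-spin d⁶ fills as t₂g⁴ eg² with CFSE 4(−0.4) + 2(+0.6) = -0.4Δ₀ = -5232 cm⁻¹.
Low-spin: t₂g⁶ eg⁰, orbital CFSE = -2.4Δ₀ = -31392 cm⁻¹; plus 2 excess pairs × P = +35310 cm⁻¹; total 3918 cm⁻¹.
E(LS) − E(HS) = 3918 − (-5232) = 9150 cm⁻¹.

9150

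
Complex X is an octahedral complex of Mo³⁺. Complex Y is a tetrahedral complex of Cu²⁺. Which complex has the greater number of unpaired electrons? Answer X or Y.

X: Mo sits in group 6; removing 3 electrons leaves Mo³⁺ with 6 − 3 = 3 d electrons; t2g^3 e_g^0 → 3 unpaired.
Y: Group 11 minus oxidation state +2 gives a d⁹ configuration for Cu²⁺; Tetrahedral splitting is small, so the complex is high-spin; e⁴ t₂⁵ → 1 unpaired.
So X has more unpaired electrons.

X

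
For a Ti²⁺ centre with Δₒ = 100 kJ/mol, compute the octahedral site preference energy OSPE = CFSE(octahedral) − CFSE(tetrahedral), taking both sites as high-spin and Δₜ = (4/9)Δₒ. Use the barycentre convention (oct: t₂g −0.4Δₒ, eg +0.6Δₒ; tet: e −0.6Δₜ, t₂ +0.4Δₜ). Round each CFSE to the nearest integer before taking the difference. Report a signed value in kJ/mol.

Group 4 minus oxidation state +2 gives a d² configuration for Ti²⁺.
In an octahedral site d² (HS) is t2g^2 e_g^0, giving CFSE(oct) = -0.8Δₒ = -80 kJ/mol.
Tetrahedral: e^2 t2^0, CFSE = 2(−0.6) + 0(+0.4) = -1.2Δₜ = -1.2 × (4/9) × 100 = -53 kJ/mol.
OSPE = CFSE(oct) − CFSE(tet) = -80 − (-53) = -27 kJ/mol.

-27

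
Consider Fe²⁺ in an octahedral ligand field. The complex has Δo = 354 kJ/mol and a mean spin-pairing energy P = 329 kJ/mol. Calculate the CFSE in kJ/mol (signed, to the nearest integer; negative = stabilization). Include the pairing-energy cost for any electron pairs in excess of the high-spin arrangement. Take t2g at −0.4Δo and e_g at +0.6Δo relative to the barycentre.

Fe is in group 8, so Fe²⁺ is d⁶ (8 − 2 = 6).
Δo > P, so pairing is preferred: the ground state is low-spin.
Configuration: t2g^6 e_g^0.
Orbital CFSE = -2.4Δo = -2.4 × 354 = -850 kJ/mol.
Excess pairs vs high-spin: 3 − 1 = 2; pairing cost = +658 kJ/mol.
Net CFSE = -850 + 658 = -192 kJ/mol.

-192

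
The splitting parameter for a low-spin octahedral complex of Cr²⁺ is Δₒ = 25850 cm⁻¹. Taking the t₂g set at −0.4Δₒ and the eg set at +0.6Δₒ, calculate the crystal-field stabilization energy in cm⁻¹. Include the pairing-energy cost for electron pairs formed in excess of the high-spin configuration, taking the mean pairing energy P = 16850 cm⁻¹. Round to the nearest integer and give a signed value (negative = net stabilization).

-24510

Cr²⁺: group 6, so d-count = 6 − 2 = 4.
Electron filling gives t₂g⁴ eg⁰.
CFSE(orbital) = 4×(-0.4Δₒ) + 0×(0.6Δₒ) = -1.6Δₒ; with Δₒ = 25850 cm⁻¹ that is -41360 cm⁻¹.
Relative to high-spin t₂g³ eg¹ (0 paired), the low-spin configuration has 1 additional pair, contributing +1 × 16850 = +16850 cm⁻¹.
Overall CFSE = -41360 + 16850 = -24510 cm⁻¹.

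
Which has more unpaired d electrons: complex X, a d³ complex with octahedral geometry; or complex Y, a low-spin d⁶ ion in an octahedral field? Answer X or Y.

X

X: t2g^3 e_g^0 → 3 unpaired.
Y: t2g^6 e_g^0 → 0 unpaired.
So X has more unpaired electrons.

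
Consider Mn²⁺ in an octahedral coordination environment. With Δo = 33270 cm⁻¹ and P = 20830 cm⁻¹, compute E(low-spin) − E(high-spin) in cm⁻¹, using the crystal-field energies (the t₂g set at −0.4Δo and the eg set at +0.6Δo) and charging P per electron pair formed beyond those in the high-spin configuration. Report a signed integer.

Mn²⁺: group 7, so d-count = 7 − 2 = 5.
High-spin d⁵ fills as t₂g³ eg² with CFSE 3(−0.4) + 2(+0.6) = 0.0Δo = 0 cm⁻¹.
Low-spin t₂g⁵ eg⁰ gives -2.0Δo = -66540 cm⁻¹, but forming 2 extra pairs costs 2P = 41660 cm⁻¹, so E(LS) = -66540 + 41660 = -24880 cm⁻¹.
The difference is -24880 − (0) = -24880 cm⁻¹, so low-spin lies lower.

-24880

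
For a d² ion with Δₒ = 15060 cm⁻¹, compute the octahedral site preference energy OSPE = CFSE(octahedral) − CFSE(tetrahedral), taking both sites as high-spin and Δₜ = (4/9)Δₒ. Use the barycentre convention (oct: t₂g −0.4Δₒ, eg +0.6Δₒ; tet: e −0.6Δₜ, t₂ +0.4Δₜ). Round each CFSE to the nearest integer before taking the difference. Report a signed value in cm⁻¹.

-4016

In an octahedral site d² (HS) is t₂g² eg⁰, giving CFSE(oct) = -0.8Δₒ = -12048 cm⁻¹.
In a tetrahedral site the filling is e² t₂⁰: CFSE(tet) = -1.2Δₜ = -1.2 × (4/9)(15060) = -8032 cm⁻¹.
Subtracting, OSPE = -12048 − (-8032) = -4016 cm⁻¹.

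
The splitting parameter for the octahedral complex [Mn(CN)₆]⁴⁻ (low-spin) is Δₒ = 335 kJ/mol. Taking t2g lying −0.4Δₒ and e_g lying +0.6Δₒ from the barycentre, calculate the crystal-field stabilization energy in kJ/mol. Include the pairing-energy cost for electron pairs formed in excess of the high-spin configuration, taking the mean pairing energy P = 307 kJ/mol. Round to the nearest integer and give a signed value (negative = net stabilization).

Each CN⁻ contributes -1; 6 × (-1) = -6. With overall charge -4, Mn is in the +2 oxidation state.
Mn²⁺: group 7, so d-count = 7 − 2 = 5.
The d⁵ electrons fill as t2g^5 e_g^0.
Orbital CFSE = 5(-0.4) + 0(0.6) = -2.0Δₒ = -2.0 × 335 = -670 kJ/mol.
Pairing penalty: 2 pairs vs 0 in the high-spin reference → 2 extra × P = 614 kJ/mol.
Combining: -670 + 614 = -56 kJ/mol.

-56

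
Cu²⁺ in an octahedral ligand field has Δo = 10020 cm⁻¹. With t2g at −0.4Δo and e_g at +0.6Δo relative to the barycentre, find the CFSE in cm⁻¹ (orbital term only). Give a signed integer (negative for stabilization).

Cu sits in group 11; removing 2 electrons leaves Cu²⁺ with 11 − 2 = 9 d electrons.
The d⁹ electrons fill as t2g^6 e_g^3.
Orbital CFSE = 6(-0.4) + 3(0.6) = -0.6Δo = -0.6 × 10020 = -6012 cm⁻¹.

-6012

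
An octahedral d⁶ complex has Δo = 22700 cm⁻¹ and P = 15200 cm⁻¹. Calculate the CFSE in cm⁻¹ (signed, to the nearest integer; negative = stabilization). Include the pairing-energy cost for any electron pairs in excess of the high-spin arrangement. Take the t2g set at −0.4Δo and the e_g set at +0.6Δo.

-24080

With Δo > P the complex is low-spin.
Configuration: t2g^6 e_g^0.
Orbital CFSE = -2.4Δo = -2.4 × 22700 = -54480 cm⁻¹.
Excess pairs vs high-spin: 3 − 1 = 2; pairing cost = +30400 cm⁻¹.
Net CFSE = -54480 + 30400 = -24080 cm⁻¹.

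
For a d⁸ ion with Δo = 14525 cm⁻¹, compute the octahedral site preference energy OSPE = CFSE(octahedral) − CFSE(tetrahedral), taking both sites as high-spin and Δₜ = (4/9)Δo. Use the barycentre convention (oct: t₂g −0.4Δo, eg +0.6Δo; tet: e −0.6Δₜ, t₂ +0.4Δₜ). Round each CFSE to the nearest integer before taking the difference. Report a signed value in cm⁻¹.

Octahedral (high-spin): t₂g⁶ eg², CFSE = 6(−0.4) + 2(+0.6) = -1.2Δo = -1.2 × 14525 = -17430 cm⁻¹.
Tetrahedral: e⁴ t₂⁴, CFSE = 4(−0.6) + 4(+0.4) = -0.8Δₜ = -0.8 × (4/9) × 14525 = -5164 cm⁻¹.
Subtracting, OSPE = -17430 − (-5164) = -12266 cm⁻¹.

-12266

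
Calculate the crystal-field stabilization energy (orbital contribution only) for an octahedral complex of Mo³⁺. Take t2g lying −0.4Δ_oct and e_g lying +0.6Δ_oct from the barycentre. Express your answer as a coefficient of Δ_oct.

Mo sits in group 6; removing 3 electrons leaves Mo³⁺ with 6 − 3 = 3 d electrons.
Configuration: t2g^3 e_g^0.
CFSE = 3(-0.4Δ_oct) + 0(0.6Δ_oct) = -1.2Δ_oct + 0.0Δ_oct = -1.2Δ_oct.

-1.2 Δ_oct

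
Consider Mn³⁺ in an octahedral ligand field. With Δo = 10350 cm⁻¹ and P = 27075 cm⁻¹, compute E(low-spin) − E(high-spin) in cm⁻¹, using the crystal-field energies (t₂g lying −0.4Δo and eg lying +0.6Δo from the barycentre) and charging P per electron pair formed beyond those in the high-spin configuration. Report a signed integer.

16725

Mn is in group 7, so Mn³⁺ is d⁴ (7 − 3 = 4).
High-spin d⁴ fills as t₂g³ eg¹ with CFSE 3(−0.4) + 1(+0.6) = -0.6Δo = -6210 cm⁻¹.
For low-spin the configuration is t₂g⁴ eg⁰: orbital energy -1.6 × 10350 = -16560 cm⁻¹, and 1 additional pair relative to high-spin adds 27075 cm⁻¹, giving 10515 cm⁻¹.
Thus E(LS) − E(HS) = 16725 cm⁻¹.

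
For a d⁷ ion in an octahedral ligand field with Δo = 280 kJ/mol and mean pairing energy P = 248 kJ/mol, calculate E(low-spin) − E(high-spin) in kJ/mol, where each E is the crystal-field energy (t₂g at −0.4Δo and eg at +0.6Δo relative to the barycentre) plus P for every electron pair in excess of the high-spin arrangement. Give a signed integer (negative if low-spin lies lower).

High-spin: t₂g⁵ eg², CFSE = -0.8Δo = -224 kJ/mol.
For low-spin the configuration is t₂g⁶ eg¹: orbital energy -1.8 × 280 = -504 kJ/mol, and 1 additional pair relative to high-spin adds 248 kJ/mol, giving -256 kJ/mol.
The difference is -256 − (-224) = -32 kJ/mol, so low-spin lies lower.

-32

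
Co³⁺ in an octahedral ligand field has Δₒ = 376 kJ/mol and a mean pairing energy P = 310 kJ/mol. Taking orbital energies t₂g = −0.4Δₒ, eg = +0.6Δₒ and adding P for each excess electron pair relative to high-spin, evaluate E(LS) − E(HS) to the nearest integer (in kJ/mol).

Co sits in group 9; removing 3 electrons leaves Co³⁺ with 9 − 3 = 6 d electrons.
High-spin: t₂g⁴ eg², CFSE = -0.4Δₒ = -150 kJ/mol.
For low-spin the configuration is t₂g⁶ eg⁰: orbital energy -2.4 × 376 = -902 kJ/mol, and 2 additional pairs relative to high-spin add 620 kJ/mol, giving -282 kJ/mol.
E(LS) − E(HS) = -282 − (-150) = -132 kJ/mol.

-132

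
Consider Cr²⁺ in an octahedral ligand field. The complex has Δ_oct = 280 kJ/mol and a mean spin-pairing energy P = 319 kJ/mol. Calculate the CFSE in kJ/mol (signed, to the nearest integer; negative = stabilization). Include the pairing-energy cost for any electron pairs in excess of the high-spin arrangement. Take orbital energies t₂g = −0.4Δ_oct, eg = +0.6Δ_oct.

-168

Group 6 minus oxidation state +2 gives a d⁴ configuration for Cr²⁺.
Since Δ_oct = 280 kJ/mol < P = 319 kJ/mol, the complex adopts the high-spin configuration.
That gives t₂g³ eg¹.
Orbital CFSE = -0.6Δ_oct = -0.6 × 280 = -168 kJ/mol.
High-spin has no excess pairs, so no pairing correction applies.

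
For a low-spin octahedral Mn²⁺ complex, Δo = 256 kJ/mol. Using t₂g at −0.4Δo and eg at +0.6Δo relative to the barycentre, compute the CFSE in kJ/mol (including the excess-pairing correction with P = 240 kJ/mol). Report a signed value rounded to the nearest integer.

-32

Group 7 minus oxidation state +2 gives a d⁵ configuration for Mn²⁺.
Electron filling gives t₂g⁵ eg⁰.
The orbital stabilization is -2.0Δo = -2.0 × 256 = -512 kJ/mol.
High-spin d⁵ would be t₂g³ eg² with 0 pairs; low-spin has 2, so 2 excess pairs cost +2P = +480 kJ/mol.
Combining: -512 + 480 = -32 kJ/mol.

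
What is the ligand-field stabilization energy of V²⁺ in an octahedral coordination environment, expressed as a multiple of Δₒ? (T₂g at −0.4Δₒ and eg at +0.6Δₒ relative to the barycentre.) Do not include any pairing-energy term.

-1.2 Δₒ

V sits in group 5; removing 2 electrons leaves V²⁺ with 5 − 2 = 3 d electrons.
Configuration: t₂g³ eg⁰.
CFSE = 3(-0.4Δₒ) + 0(0.6Δₒ) = -1.2Δₒ + 0.0Δₒ = -1.2Δₒ.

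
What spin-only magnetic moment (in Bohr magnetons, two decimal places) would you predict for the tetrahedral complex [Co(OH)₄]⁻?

4.90 Bohr magnetons

Each OH⁻ contributes -1; 4 × (-1) = -4. With overall charge -1, Co is in the +3 oxidation state.
Co³⁺: group 9, so d-count = 9 − 3 = 6.
Tetrahedral splitting is small, so the complex is high-spin.
Configuration: e^3 t2^3 → 4 unpaired electrons.
μ(spin-only) = √[4(4+2)] = √24 ≈ 4.90 Bohr magnetons.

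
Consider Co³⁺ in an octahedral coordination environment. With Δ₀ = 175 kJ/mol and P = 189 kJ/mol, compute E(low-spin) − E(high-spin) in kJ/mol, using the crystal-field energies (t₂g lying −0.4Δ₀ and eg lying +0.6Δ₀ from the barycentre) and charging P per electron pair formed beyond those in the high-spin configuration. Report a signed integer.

Group 9 minus oxidation state +3 gives a d⁶ configuration for Co³⁺.
In the high-spin limit (t₂g⁴ eg²) the orbital term is -0.4Δ₀ = -70 kJ/mol, with no excess pairing.
Low-spin t₂g⁶ eg⁰ gives -2.4Δ₀ = -420 kJ/mol, but forming 2 extra pairs costs 2P = 378 kJ/mol, so E(LS) = -420 + 378 = -42 kJ/mol.
E(LS) − E(HS) = -42 − (-70) = 28 kJ/mol.

28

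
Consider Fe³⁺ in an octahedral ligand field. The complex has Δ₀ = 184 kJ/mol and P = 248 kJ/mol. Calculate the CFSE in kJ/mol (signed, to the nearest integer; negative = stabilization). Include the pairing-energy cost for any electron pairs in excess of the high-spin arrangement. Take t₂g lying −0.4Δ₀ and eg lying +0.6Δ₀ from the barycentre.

0

Fe sits in group 8; removing 3 electrons leaves Fe³⁺ with 8 − 3 = 5 d electrons.
Since Δ₀ = 184 kJ/mol < P = 248 kJ/mol, the complex adopts the high-spin configuration.
Configuration: t₂g³ eg².
Orbital CFSE = 0.0Δ₀ = 0.0 × 184 = 0 kJ/mol.
High-spin has no excess pairs, so no pairing correction applies.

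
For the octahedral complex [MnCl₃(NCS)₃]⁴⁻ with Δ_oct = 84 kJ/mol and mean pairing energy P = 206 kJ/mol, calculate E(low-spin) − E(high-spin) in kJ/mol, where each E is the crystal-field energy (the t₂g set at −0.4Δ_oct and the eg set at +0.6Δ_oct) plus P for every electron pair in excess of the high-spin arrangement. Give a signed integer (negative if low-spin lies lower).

Ligand charges: 3×(-1) from Cl⁻ and 3×(-1) from NCS⁻ sum to -6; with overall charge -4, Mn is +2.
Mn sits in group 7; removing 2 electrons leaves Mn²⁺ with 7 − 2 = 5 d electrons.
High-spin d⁵ fills as t₂g³ eg² with CFSE 3(−0.4) + 2(+0.6) = 0.0Δ_oct = 0 kJ/mol.
Low-spin t₂g⁵ eg⁰ gives -2.0Δ_oct = -168 kJ/mol, but forming 2 extra pairs costs 2P = 412 kJ/mol, so E(LS) = -168 + 412 = 244 kJ/mol.
The difference is 244 − (0) = 244 kJ/mol, so high-spin lies lower.

244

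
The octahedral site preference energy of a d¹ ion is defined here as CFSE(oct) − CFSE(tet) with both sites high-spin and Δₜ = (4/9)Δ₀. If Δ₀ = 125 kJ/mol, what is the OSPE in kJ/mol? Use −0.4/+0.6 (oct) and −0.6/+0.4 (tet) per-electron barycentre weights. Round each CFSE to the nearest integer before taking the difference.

-17

In an octahedral site d¹ (HS) is t2g^1 e_g^0, giving CFSE(oct) = -0.4Δ₀ = -50 kJ/mol.
In a tetrahedral site the filling is e^1 t2^0: CFSE(tet) = -0.6Δₜ = -0.6 × (4/9)(125) = -33 kJ/mol.
OSPE = -50 − (-33) = -17 kJ/mol.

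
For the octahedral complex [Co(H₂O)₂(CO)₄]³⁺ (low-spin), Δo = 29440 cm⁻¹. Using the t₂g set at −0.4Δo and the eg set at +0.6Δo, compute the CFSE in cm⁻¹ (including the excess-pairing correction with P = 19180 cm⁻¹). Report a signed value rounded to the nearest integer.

-32296

Ligand charges: 2×(+0) from H₂O and 4×(+0) from CO sum to +0; with overall charge +3, Co is +3.
Co³⁺: group 9, so d-count = 9 − 3 = 6.
Configuration: t₂g⁶ eg⁰.
Orbital CFSE = 6(-0.4) + 0(0.6) = -2.4Δo = -2.4 × 29440 = -70656 cm⁻¹.
Pairing penalty: 3 pairs vs 1 in the high-spin reference → 2 extra × P = 38360 cm⁻¹.
Overall CFSE = -70656 + 38360 = -32296 cm⁻¹.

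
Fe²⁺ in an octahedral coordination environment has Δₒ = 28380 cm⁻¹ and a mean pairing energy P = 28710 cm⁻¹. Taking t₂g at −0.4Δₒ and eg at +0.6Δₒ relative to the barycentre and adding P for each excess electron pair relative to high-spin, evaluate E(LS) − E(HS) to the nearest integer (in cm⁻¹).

660

Fe is in group 8, so Fe²⁺ is d⁶ (8 − 2 = 6).
High-spin: t₂g⁴ eg², CFSE = -0.4Δₒ = -11352 cm⁻¹.
Low-spin: t₂g⁶ eg⁰, orbital CFSE = -2.4Δₒ = -68112 cm⁻¹; plus 2 excess pairs × P = +57420 cm⁻¹; total -10692 cm⁻¹.
E(LS) − E(HS) = -10692 − (-11352) = 660 cm⁻¹.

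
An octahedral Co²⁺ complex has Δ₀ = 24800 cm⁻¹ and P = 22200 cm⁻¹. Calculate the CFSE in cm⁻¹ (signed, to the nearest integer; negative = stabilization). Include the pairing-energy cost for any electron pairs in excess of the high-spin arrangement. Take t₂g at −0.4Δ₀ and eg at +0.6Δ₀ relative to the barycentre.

Co²⁺: group 9, so d-count = 9 − 2 = 7.
Δ₀ > P, so pairing is preferred: the ground state is low-spin.
Filling d⁷ accordingly: t₂g⁶ eg¹.
Orbital CFSE = -1.8Δ₀ = -1.8 × 24800 = -44640 cm⁻¹.
Excess pairs vs high-spin: 3 − 2 = 1; pairing cost = +22200 cm⁻¹.
Net CFSE = -44640 + 22200 = -22440 cm⁻¹.

-22440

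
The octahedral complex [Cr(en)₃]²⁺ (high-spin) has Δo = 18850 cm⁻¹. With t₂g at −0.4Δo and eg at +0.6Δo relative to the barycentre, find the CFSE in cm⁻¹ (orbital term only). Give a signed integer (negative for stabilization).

en is neutral, so the +2 overall charge sits on Cr: oxidation state +2.
Cr is in group 6, so Cr²⁺ is d⁴ (6 − 2 = 4).
Electron filling gives t₂g³ eg¹.
Orbital CFSE = 3(-0.4) + 1(0.6) = -0.6Δo = -0.6 × 18850 = -11310 cm⁻¹.

-11310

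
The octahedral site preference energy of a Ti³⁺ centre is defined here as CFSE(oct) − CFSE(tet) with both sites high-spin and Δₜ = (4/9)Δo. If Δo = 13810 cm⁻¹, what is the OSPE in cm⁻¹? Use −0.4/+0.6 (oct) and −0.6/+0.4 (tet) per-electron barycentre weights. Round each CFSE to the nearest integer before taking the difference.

Ti³⁺: group 4, so d-count = 4 − 3 = 1.
In an octahedral site d¹ (HS) is t2g^1 e_g^0, giving CFSE(oct) = -0.4Δo = -5524 cm⁻¹.
Tetrahedral e^1 t2^0 gives -0.6Δₜ = -0.6 × (4/9) × 13810 = -3683 cm⁻¹.
OSPE = -5524 − (-3683) = -1841 cm⁻¹.

-1841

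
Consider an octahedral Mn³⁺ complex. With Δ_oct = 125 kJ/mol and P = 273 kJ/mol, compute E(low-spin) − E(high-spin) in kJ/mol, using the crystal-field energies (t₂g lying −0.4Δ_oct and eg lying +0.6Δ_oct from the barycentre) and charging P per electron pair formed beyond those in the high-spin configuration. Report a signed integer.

148

Mn sits in group 7; removing 3 electrons leaves Mn³⁺ with 7 − 3 = 4 d electrons.
High-spin d⁴ fills as t₂g³ eg¹ with CFSE 3(−0.4) + 1(+0.6) = -0.6Δ_oct = -75 kJ/mol.
Low-spin t₂g⁴ eg⁰ gives -1.6Δ_oct = -200 kJ/mol, but forming 1 extra pair costs 1P = 273 kJ/mol, so E(LS) = -200 + 273 = 73 kJ/mol.
The difference is 73 − (-75) = 148 kJ/mol, so high-spin lies lower.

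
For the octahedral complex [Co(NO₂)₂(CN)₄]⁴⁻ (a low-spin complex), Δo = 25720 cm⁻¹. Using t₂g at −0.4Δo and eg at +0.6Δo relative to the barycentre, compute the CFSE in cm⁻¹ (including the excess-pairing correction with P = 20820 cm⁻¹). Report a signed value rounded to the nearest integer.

-25476

Ligand charges: 2×(-1) from NO₂⁻ and 4×(-1) from CN⁻ sum to -6; with overall charge -4, Co is +2.
Co is in group 9, so Co²⁺ is d⁷ (9 − 2 = 7).
Configuration: t₂g⁶ eg¹.
Orbital CFSE = 6(-0.4) + 1(0.6) = -1.8Δo = -1.8 × 25720 = -46296 cm⁻¹.
Relative to high-spin t₂g⁵ eg² (2 paired), the low-spin configuration has 1 additional pair, contributing +1 × 20820 = +20820 cm⁻¹.
Overall CFSE = -46296 + 20820 = -25476 cm⁻¹.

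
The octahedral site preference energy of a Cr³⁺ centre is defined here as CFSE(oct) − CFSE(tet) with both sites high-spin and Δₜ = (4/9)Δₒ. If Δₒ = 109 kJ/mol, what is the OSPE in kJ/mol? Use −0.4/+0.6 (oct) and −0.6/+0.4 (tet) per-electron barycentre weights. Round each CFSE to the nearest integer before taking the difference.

-92

Cr³⁺: group 6, so d-count = 6 − 3 = 3.
In an octahedral site d³ (HS) is t2g^3 e_g^0, giving CFSE(oct) = -1.2Δₒ = -131 kJ/mol.
Tetrahedral e^2 t2^1 gives -0.8Δₜ = -0.8 × (4/9) × 109 = -39 kJ/mol.
Subtracting, OSPE = -131 − (-39) = -92 kJ/mol.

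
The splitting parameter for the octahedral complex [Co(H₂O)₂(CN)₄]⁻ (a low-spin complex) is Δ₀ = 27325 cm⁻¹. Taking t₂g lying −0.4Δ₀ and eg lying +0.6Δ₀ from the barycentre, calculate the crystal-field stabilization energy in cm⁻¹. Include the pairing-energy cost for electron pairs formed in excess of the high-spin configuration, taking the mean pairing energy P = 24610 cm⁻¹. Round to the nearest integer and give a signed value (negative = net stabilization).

-16360

Ligand charges: 2×(+0) from H₂O and 4×(-1) from CN⁻ sum to -4; with overall charge -1, Co is +3.
Co is in group 9, so Co³⁺ is d⁶ (9 − 3 = 6).
Electron filling gives t₂g⁶ eg⁰.
Orbital CFSE = 6(-0.4) + 0(0.6) = -2.4Δ₀ = -2.4 × 27325 = -65580 cm⁻¹.
Pairing penalty: 3 pairs vs 1 in the high-spin reference → 2 extra × P = 49220 cm⁻¹.
Overall CFSE = -65580 + 49220 = -16360 cm⁻¹.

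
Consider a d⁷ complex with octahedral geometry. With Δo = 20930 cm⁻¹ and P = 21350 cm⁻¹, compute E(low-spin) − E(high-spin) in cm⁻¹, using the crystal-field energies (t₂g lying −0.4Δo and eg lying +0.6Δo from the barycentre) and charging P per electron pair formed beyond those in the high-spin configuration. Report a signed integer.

High-spin d⁷ fills as t₂g⁵ eg² with CFSE 5(−0.4) + 2(+0.6) = -0.8Δo = -16744 cm⁻¹.
Low-spin: t₂g⁶ eg¹, orbital CFSE = -1.8Δo = -37674 cm⁻¹; plus 1 excess pair × P = +21350 cm⁻¹; total -16324 cm⁻¹.
Thus E(LS) − E(HS) = 420 cm⁻¹.

420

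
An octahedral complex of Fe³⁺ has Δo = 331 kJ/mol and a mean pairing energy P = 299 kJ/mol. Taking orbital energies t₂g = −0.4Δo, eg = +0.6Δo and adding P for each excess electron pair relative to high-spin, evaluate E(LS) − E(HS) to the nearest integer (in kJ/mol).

Fe³⁺: group 8, so d-count = 8 − 3 = 5.
High-spin d⁵ fills as t₂g³ eg² with CFSE 3(−0.4) + 2(+0.6) = 0.0Δo = 0 kJ/mol.
Low-spin: t₂g⁵ eg⁰, orbital CFSE = -2.0Δo = -662 kJ/mol; plus 2 excess pairs × P = +598 kJ/mol; total -64 kJ/mol.
E(LS) − E(HS) = -64 − (0) = -64 kJ/mol.

-64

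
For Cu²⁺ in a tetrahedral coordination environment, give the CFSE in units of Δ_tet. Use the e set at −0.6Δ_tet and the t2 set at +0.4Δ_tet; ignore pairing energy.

-0.4 Δ_tet

Group 11 minus oxidation state +2 gives a d⁹ configuration for Cu²⁺.
With tetrahedral geometry the complex is necessarily high-spin.
Configuration: e^4 t2^5.
CFSE = 4(-0.6Δ_tet) + 5(0.4Δ_tet) = -2.4Δ_tet + 2.0Δ_tet = -0.4Δ_tet.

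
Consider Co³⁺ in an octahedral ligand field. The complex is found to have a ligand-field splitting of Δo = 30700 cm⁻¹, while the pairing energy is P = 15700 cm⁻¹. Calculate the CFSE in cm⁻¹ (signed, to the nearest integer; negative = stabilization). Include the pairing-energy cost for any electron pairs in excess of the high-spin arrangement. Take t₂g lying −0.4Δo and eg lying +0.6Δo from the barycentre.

Group 9 minus oxidation state +3 gives a d⁶ configuration for Co³⁺.
Here Δo > P (30700 > 15700), so the low-spin state is favoured.
Filling d⁶ accordingly: t₂g⁶ eg⁰.
Orbital CFSE = -2.4Δo = -2.4 × 30700 = -73680 cm⁻¹.
Excess pairs vs high-spin: 3 − 1 = 2; pairing cost = +31400 cm⁻¹.
Net CFSE = -73680 + 31400 = -42280 cm⁻¹.

-42280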